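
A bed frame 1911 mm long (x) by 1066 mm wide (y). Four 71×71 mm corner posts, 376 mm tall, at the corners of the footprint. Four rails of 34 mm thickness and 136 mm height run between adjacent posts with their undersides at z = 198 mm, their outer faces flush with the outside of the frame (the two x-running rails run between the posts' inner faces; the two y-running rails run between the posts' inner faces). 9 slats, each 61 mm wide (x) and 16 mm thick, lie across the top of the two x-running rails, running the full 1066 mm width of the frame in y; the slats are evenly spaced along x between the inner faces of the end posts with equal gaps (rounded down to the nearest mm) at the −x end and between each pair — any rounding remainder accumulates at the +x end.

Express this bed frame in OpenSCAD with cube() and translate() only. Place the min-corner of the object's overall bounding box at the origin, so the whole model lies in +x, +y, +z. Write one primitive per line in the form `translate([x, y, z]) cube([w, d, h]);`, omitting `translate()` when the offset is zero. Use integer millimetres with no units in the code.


cube([71, 71, 376]);
translate([0, 995, 0]) cube([71, 71, 376]);
translate([1840, 0, 0]) cube([71, 71, 376]);
translate([1840, 995, 0]) cube([71, 71, 376]);
translate([71, 0, 198]) cube([1769, 34, 136]);
translate([71, 1032, 198]) cube([1769, 34, 136]);
translate([0, 71, 198]) cube([34, 924, 136]);
translate([1877, 71, 198]) cube([34, 924, 136]);
translate([193, 0, 334]) cube([61, 1066, 16]);
translate([376, 0, 334]) cube([61, 1066, 16]);
translate([559, 0, 334]) cube([61, 1066, 16]);
translate([742, 0, 334]) cube([61, 1066, 16]);
translate([925, 0, 334]) cube([61, 1066, 16]);
translate([1108, 0, 334]) cube([61, 1066, 16]);
translate([1291, 0, 334]) cube([61, 1066, 16]);
translate([1474, 0, 334]) cube([61, 1066, 16]);
translate([1657, 0, 334]) cube([61, 1066, 16]);


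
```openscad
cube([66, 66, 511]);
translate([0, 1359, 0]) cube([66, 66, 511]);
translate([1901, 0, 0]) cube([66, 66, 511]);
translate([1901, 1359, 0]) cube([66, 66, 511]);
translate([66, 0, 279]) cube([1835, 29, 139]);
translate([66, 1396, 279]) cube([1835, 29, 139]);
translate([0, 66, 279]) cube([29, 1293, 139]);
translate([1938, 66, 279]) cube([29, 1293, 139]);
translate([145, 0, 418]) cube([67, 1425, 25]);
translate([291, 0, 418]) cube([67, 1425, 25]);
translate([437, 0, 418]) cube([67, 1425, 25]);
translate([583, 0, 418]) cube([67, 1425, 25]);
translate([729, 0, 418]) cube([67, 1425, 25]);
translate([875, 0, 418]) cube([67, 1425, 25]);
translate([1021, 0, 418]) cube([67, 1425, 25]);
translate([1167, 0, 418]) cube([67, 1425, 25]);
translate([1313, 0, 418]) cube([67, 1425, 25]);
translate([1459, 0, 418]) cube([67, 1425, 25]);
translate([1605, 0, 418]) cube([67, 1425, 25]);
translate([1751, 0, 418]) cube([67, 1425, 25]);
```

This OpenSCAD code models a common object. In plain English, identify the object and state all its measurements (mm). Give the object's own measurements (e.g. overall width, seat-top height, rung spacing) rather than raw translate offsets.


A bed frame 1967 mm long (x) by 1425 mm wide (y). Four 66×66 mm corner posts, 511 mm tall, at the corners of the footprint. Four rails of 29 mm thickness and 139 mm height run between adjacent posts with their undersides at z = 279 mm, their outer faces flush with the outside of the frame (the two x-running rails run between the posts' inner faces; the two y-running rails run between the posts' inner faces). 12 slats, each 67 mm wide (x) and 25 mm thick, lie across the top of the two x-running rails, running the full 1425 mm width of the frame in y; along x they sit between the end posts with a 79 mm gap after the −x posts and between neighbouring slats, leaving 83 mm before the +x posts.


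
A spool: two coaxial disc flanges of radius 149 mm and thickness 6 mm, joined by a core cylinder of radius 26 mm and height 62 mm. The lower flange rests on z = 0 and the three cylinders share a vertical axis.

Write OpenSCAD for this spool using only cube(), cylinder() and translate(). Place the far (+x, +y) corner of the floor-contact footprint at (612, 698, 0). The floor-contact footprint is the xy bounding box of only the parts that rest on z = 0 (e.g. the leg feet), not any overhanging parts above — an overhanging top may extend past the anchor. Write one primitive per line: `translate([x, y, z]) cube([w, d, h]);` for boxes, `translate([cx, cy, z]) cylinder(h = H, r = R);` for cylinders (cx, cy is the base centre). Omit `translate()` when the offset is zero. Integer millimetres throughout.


translate([463, 549, 0]) cylinder(h = 6, r = 149);
translate([463, 549, 6]) cylinder(h = 62, r = 26);
translate([463, 549, 68]) cylinder(h = 6, r = 149);


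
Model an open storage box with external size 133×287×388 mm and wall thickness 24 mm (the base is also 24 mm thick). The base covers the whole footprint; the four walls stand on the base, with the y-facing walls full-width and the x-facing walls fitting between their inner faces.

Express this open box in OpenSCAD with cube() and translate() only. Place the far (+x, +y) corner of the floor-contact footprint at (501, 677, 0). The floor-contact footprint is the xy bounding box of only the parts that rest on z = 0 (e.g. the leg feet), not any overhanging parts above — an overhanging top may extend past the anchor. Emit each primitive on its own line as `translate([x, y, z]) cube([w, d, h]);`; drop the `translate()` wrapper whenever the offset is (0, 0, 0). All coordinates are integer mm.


translate([368, 390, 0]) cube([133, 287, 24]);
translate([368, 390, 24]) cube([133, 24, 364]);
translate([368, 653, 24]) cube([133, 24, 364]);
translate([368, 414, 24]) cube([24, 239, 364]);
translate([477, 414, 24]) cube([24, 239, 364]);


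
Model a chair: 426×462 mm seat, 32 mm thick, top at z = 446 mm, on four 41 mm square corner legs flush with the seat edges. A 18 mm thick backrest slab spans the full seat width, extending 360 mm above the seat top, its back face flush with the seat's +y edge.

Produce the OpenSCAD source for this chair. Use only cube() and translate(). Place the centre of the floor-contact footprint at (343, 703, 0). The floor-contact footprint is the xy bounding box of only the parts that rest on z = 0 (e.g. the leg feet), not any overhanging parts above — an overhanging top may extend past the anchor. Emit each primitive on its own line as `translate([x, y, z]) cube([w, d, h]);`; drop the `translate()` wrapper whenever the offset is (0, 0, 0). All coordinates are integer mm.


translate([130, 472, 414]) cube([426, 462, 32]);
translate([130, 472, 0]) cube([41, 41, 414]);
translate([515, 472, 0]) cube([41, 41, 414]);
translate([130, 893, 0]) cube([41, 41, 414]);
translate([515, 893, 0]) cube([41, 41, 414]);
translate([130, 916, 446]) cube([426, 18, 360]);


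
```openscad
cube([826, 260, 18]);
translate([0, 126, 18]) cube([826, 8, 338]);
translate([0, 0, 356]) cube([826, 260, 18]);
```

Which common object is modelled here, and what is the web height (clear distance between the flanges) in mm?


An I-beam. The web height is 338 mm.

Two wide flanges with a thin centred web — an I-beam. Overall 374 mm minus two 18 mm flanges gives a web of 374 − 2·18 = 338 mm.


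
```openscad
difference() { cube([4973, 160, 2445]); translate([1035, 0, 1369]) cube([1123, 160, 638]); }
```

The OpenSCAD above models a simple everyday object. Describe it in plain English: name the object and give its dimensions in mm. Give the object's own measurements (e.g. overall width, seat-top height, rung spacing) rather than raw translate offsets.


A wall 4973 mm long (x), 160 mm thick (y), 2445 mm tall, with a rectangular window opening cut through it. The opening is 1123 mm wide and 638 mm tall; its sill is at z = 1369 mm and its near (−x) edge is 1035 mm from the wall's −x end. The opening passes through the full wall thickness.


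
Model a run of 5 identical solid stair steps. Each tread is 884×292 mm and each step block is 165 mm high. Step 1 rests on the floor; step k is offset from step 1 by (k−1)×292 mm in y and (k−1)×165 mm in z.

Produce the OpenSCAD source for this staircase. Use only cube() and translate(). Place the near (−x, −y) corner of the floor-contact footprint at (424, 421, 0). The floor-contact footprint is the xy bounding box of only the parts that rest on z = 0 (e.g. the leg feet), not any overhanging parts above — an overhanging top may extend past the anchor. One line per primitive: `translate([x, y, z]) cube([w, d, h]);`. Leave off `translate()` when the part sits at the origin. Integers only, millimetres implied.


translate([424, 421, 0]) cube([884, 292, 165]);
translate([424, 713, 165]) cube([884, 292, 165]);
translate([424, 1005, 330]) cube([884, 292, 165]);
translate([424, 1297, 495]) cube([884, 292, 165]);
translate([424, 1589, 660]) cube([884, 292, 165]);


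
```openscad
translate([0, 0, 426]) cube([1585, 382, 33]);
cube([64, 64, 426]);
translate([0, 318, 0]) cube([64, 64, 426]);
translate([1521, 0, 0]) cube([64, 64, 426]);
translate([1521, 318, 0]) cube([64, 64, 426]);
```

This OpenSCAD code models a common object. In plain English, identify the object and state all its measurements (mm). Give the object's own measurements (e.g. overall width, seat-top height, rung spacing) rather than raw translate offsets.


A long wooden bench with a 1585 mm (x) × 382 mm (y) seat, 33 mm thick, its top surface 459 mm above the floor. Four 64 mm square legs at the seat corners, flush with the edges, run from z = 0 to the seat underside.


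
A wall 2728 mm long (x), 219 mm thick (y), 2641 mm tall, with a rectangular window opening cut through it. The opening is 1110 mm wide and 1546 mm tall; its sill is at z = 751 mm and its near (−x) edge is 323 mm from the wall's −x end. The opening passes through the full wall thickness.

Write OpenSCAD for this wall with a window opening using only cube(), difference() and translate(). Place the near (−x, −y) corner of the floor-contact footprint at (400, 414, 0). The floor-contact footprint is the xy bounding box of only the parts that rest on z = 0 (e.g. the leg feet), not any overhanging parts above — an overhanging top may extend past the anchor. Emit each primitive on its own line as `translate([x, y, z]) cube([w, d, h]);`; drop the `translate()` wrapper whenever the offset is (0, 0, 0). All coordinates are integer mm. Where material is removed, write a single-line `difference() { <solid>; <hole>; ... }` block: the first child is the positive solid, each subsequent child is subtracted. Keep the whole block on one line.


difference() { translate([400, 414, 0]) cube([2728, 219, 2641]); translate([723, 414, 751]) cube([1110, 219, 1546]); }


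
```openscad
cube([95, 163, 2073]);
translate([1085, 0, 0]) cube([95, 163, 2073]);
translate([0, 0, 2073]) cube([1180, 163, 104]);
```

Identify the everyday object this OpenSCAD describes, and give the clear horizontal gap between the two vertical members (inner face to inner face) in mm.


A door frame. The clear opening width is 990 mm.

Two 2073 mm tall posts with a header on top — a door frame. The left jamb is 95 mm wide at x = 0; the right jamb starts at x = 1085. The clear opening is 1085 − 95 = 990 mm.


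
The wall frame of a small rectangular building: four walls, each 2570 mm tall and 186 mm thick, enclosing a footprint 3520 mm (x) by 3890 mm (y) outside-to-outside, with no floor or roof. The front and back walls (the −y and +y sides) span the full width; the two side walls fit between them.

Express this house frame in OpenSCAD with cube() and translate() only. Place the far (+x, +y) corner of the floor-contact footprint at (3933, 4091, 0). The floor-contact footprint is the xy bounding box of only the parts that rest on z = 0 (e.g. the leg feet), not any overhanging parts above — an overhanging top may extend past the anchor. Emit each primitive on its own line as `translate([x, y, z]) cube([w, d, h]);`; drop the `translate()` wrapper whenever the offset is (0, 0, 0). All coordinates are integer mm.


translate([413, 201, 0]) cube([3520, 186, 2570]);
translate([413, 3905, 0]) cube([3520, 186, 2570]);
translate([413, 387, 0]) cube([186, 3518, 2570]);
translate([3747, 387, 0]) cube([186, 3518, 2570]);


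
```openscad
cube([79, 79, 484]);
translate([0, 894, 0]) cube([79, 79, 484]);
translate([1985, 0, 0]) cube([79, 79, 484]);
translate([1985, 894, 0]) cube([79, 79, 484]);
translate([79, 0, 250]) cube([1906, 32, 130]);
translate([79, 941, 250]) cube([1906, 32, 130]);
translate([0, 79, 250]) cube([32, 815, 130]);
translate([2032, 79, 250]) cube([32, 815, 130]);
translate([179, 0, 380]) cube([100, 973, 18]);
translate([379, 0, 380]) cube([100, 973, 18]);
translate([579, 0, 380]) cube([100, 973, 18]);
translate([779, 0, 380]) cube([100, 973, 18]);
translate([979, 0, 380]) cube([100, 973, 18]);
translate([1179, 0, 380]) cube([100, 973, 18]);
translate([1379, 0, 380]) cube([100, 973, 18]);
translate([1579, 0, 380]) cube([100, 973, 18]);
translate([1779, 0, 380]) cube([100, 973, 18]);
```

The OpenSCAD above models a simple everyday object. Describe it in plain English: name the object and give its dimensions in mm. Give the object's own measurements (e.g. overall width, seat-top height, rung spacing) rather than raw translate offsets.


A bed frame 2064 mm long (x) by 973 mm wide (y). Four 79×79 mm corner posts, 484 mm tall, at the corners of the footprint. Four rails of 32 mm thickness and 130 mm height run between adjacent posts with their undersides at z = 250 mm, their outer faces flush with the outside of the frame (the two x-running rails run between the posts' inner faces; the two y-running rails run between the posts' inner faces). 9 slats, each 100 mm wide (x) and 18 mm thick, lie across the top of the two x-running rails, running the full 973 mm width of the frame in y; along x they sit between the end posts with a 100 mm gap after the −x posts and between neighbouring slats, leaving 106 mm before the +x posts.


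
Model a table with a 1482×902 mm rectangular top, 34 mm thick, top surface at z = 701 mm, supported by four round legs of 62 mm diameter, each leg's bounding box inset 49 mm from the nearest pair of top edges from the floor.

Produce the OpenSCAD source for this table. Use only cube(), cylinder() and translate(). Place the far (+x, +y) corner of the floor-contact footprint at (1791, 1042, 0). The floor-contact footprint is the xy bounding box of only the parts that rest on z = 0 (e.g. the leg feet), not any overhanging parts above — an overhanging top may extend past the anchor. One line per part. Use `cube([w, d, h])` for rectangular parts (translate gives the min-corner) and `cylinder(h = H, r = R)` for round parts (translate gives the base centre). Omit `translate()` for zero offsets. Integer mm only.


translate([358, 189, 667]) cube([1482, 902, 34]);
translate([438, 269, 0]) cylinder(h = 667, r = 31);
translate([1760, 269, 0]) cylinder(h = 667, r = 31);
translate([438, 1011, 0]) cylinder(h = 667, r = 31);
translate([1760, 1011, 0]) cylinder(h = 667, r = 31);


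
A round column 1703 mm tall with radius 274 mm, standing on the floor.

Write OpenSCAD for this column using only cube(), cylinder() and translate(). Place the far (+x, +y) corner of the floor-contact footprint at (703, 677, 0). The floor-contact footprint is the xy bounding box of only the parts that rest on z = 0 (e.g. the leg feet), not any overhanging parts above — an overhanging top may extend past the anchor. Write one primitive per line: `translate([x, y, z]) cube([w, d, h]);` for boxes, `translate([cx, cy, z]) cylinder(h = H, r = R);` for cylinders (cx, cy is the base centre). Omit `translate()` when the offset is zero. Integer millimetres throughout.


translate([429, 403, 0]) cylinder(h = 1703, r = 274);


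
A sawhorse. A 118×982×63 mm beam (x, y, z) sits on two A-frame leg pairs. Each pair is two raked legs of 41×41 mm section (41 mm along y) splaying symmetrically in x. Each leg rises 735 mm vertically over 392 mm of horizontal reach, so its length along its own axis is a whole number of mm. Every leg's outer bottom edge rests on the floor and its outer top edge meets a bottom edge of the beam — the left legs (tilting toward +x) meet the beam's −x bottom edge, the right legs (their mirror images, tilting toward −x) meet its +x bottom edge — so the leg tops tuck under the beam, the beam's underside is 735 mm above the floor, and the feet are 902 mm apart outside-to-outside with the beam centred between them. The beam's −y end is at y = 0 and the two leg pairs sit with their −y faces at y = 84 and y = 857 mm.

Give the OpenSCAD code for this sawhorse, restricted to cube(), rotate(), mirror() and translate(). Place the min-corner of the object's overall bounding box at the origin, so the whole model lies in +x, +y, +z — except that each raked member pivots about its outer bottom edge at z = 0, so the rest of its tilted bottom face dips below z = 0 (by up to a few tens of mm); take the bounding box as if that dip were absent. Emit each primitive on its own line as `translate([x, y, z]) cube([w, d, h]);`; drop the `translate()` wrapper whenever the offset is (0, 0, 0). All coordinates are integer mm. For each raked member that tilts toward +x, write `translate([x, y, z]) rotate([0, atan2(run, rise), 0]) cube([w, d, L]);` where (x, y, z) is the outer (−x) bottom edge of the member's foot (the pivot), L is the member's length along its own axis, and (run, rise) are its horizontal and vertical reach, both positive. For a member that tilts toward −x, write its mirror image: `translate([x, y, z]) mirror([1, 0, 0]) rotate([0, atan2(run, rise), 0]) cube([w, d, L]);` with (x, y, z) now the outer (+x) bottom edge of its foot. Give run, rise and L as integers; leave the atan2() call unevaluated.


// leg length = √(392² + 735²) = 833
// right-leg outer foot x = 2·392 + 118 = 902
// beam min-corner = (392, 0, 735)
translate([392, 0, 735]) cube([118, 982, 63]);
translate([0, 84, 0]) rotate([0, atan2(392, 735), 0]) cube([41, 41, 833]);
translate([902, 84, 0]) mirror([1, 0, 0]) rotate([0, atan2(392, 735), 0]) cube([41, 41, 833]);
translate([0, 857, 0]) rotate([0, atan2(392, 735), 0]) cube([41, 41, 833]);
translate([902, 857, 0]) mirror([1, 0, 0]) rotate([0, atan2(392, 735), 0]) cube([41, 41, 833]);


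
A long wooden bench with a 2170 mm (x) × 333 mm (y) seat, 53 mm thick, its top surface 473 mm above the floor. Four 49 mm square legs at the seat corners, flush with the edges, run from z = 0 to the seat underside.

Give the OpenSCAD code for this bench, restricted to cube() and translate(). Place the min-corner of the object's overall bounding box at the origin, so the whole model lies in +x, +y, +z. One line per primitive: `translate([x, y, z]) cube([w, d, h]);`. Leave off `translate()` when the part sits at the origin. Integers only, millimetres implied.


translate([0, 0, 420]) cube([2170, 333, 53]);
cube([49, 49, 420]);
translate([0, 284, 0]) cube([49, 49, 420]);
translate([2121, 0, 0]) cube([49, 49, 420]);
translate([2121, 284, 0]) cube([49, 49, 420]);


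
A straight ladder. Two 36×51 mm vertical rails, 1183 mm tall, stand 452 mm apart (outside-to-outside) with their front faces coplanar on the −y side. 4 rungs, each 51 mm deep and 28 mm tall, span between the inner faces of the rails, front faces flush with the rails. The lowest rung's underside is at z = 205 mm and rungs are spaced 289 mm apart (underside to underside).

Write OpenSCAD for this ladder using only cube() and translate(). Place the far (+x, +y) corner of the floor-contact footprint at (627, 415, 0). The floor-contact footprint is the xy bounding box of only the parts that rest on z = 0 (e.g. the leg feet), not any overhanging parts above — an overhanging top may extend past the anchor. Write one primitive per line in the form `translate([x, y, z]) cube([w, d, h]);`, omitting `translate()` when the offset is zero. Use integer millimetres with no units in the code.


// rung span = 452 - 2*36 = 380
// rung[k] z = 205 + k*289
translate([175, 364, 0]) cube([36, 51, 1183]);
translate([591, 364, 0]) cube([36, 51, 1183]);
translate([211, 364, 205]) cube([380, 51, 28]);
translate([211, 364, 494]) cube([380, 51, 28]);
translate([211, 364, 783]) cube([380, 51, 28]);
translate([211, 364, 1072]) cube([380, 51, 28]);


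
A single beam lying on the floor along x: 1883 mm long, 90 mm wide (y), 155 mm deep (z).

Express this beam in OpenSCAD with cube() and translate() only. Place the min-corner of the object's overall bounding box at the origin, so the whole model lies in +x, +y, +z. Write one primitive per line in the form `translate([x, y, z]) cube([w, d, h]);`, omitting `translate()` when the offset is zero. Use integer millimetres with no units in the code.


cube([1883, 90, 155]);


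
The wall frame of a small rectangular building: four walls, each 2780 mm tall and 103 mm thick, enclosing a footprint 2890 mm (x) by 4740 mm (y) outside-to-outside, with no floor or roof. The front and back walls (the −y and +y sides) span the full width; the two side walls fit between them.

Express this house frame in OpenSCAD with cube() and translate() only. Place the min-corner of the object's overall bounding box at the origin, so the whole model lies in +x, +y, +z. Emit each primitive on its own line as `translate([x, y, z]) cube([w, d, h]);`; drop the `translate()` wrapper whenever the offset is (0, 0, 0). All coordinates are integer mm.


cube([2890, 103, 2780]);
translate([0, 4637, 0]) cube([2890, 103, 2780]);
translate([0, 103, 0]) cube([103, 4534, 2780]);
translate([2787, 103, 0]) cube([103, 4534, 2780]);


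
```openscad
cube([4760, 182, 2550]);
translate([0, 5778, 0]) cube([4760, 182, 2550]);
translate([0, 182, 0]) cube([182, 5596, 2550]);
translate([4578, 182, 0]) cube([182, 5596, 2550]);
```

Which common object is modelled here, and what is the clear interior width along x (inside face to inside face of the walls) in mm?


A house (or room) frame. The interior width is 4396 mm.

Four 2550 mm walls enclosing a rectangle with no floor or roof — a room or house frame. Outside width is 4760 mm and wall thickness is 182 mm, so the interior width is 4760 − 2 × 182 = 4396 mm.


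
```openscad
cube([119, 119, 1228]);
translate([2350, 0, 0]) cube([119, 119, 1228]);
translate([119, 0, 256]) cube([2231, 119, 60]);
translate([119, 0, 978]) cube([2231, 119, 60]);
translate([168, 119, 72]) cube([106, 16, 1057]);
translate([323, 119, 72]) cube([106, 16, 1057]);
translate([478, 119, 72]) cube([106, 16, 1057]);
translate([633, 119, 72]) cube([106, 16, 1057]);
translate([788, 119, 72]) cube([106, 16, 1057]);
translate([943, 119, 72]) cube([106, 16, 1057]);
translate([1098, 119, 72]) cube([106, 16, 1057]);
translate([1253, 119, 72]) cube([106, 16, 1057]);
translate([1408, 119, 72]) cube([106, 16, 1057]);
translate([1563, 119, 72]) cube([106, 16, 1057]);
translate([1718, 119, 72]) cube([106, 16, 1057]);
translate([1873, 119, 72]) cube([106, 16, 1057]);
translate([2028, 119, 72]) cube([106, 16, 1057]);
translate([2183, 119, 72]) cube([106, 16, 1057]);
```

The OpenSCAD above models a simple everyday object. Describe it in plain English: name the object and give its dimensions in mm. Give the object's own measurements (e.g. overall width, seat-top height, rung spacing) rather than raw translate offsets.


A fence section. Two 119×119 mm posts, 1228 mm tall, stand on the floor with a clear span of 2231 mm between their inner faces. Two horizontal rails of 119×60 mm section span the gap between the posts with their undersides at z = 256 mm and z = 978 mm, flush with the posts' −y face. 14 pickets, each 106 mm wide, 16 mm thick and 1057 mm tall, are fixed to the +y face of the rails with their bottoms at z = 72 mm, spaced across the span with a 49 mm gap after the −x post and between neighbouring pickets, with 61 mm left before the +x post.


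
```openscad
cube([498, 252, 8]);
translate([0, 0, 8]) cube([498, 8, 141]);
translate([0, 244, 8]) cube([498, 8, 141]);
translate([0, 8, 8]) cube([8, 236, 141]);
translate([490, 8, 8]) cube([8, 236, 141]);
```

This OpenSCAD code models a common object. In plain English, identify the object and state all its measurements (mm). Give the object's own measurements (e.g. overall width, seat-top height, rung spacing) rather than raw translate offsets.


An open-topped rectangular box: outside dimensions 498×252×149 mm, with a uniform wall and base thickness of 8 mm. The base is a full 498×252 slab on the floor; four walls sit on top of the base. The front and back walls (the −y and +y sides) span the full width; the two side walls fit between them.


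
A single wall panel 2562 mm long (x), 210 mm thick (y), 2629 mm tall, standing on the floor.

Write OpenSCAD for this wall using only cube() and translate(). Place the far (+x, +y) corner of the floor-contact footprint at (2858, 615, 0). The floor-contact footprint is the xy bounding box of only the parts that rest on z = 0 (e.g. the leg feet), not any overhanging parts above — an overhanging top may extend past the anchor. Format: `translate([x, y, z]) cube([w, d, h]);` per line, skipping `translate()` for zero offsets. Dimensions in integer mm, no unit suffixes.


translate([296, 405, 0]) cube([2562, 210, 2629]);


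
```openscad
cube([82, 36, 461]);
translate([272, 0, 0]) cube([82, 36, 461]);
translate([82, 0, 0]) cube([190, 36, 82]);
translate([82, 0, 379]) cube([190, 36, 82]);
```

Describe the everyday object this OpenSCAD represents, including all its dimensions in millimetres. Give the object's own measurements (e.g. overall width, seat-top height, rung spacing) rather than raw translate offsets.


A rectangular picture frame lying in the x–z plane (depth along y). The opening is 190 mm wide (x) by 297 mm tall (z), surrounded by a border 82 mm wide on all four sides. The frame is 36 mm deep and is made of two full-height vertical stiles with two horizontal rails fitted between them.


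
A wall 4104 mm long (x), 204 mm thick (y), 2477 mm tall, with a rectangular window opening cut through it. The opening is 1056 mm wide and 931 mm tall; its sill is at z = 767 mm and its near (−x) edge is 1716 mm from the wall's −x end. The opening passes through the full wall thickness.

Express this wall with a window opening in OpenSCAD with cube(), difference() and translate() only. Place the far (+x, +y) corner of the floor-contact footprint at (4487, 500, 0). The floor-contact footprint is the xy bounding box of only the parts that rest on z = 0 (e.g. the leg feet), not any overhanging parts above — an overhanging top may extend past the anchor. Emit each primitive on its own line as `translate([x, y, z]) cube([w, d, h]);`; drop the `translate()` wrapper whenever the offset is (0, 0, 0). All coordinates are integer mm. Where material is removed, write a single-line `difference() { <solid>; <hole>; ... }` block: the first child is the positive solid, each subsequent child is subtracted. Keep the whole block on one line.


difference() { translate([383, 296, 0]) cube([4104, 204, 2477]); translate([2099, 296, 767]) cube([1056, 204, 931]); }


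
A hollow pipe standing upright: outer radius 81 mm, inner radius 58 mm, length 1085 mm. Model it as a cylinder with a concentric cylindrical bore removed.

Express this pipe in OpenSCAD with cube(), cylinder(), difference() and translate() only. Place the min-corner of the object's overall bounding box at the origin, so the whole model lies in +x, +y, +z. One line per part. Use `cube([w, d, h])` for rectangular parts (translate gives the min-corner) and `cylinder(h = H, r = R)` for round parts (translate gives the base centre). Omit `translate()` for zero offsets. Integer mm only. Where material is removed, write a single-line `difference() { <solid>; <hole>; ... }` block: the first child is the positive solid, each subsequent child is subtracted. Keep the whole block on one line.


difference() { translate([81, 81, 0]) cylinder(h = 1085, r = 81); translate([81, 81, 0]) cylinder(h = 1085, r = 58); }


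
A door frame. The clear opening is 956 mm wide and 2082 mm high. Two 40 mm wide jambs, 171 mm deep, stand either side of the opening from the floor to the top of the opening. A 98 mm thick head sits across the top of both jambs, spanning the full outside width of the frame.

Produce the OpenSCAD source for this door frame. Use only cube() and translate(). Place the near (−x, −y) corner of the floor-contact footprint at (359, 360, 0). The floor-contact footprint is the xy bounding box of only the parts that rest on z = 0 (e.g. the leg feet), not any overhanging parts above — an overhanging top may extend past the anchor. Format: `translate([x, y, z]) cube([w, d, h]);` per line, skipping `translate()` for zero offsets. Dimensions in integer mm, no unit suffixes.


translate([359, 360, 0]) cube([40, 171, 2082]);
translate([1355, 360, 0]) cube([40, 171, 2082]);
translate([359, 360, 2082]) cube([1036, 171, 98]);


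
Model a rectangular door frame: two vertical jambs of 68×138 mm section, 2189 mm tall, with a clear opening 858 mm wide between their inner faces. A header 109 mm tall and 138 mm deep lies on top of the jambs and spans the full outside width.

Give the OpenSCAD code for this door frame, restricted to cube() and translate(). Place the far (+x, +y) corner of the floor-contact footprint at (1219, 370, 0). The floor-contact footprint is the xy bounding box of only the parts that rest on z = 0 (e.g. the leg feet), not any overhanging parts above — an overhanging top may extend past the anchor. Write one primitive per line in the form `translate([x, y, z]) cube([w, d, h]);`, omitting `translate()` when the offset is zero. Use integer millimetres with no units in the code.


translate([225, 232, 0]) cube([68, 138, 2189]);
translate([1151, 232, 0]) cube([68, 138, 2189]);
translate([225, 232, 2189]) cube([994, 138, 109]);


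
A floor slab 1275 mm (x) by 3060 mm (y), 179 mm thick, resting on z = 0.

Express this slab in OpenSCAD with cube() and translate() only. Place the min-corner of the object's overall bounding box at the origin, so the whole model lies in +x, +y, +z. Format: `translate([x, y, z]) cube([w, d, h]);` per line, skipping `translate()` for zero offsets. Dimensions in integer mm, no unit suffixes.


cube([1275, 3060, 179]);


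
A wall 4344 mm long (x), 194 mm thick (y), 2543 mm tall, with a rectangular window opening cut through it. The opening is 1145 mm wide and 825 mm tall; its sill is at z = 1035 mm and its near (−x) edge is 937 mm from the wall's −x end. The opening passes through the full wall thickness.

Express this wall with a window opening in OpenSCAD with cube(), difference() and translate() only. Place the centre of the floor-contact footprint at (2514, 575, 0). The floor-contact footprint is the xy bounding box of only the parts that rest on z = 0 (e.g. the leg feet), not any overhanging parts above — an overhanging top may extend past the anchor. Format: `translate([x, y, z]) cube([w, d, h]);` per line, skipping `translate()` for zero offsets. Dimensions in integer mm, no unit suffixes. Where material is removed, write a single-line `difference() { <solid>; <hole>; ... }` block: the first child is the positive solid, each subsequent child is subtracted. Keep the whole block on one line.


difference() { translate([342, 478, 0]) cube([4344, 194, 2543]); translate([1279, 478, 1035]) cube([1145, 194, 825]); }


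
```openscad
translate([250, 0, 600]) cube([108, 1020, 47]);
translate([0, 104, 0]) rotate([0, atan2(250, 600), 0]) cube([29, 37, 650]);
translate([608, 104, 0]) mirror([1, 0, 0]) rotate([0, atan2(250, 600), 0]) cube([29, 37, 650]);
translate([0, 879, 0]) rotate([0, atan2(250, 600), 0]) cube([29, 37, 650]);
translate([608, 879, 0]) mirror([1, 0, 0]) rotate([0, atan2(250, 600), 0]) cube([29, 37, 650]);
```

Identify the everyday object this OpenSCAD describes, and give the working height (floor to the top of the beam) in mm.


A sawhorse. The overall height is 647 mm.

A beam across two mirrored pairs of raked legs — a sawhorse. The beam's underside is at z = 600 (matching the legs' vertical rise in atan2(250, 600)) and the beam is 47 mm tall, so its top is at 600 + 47 = 647 mm. The raked legs top out at the beam's underside, so that is the highest point.


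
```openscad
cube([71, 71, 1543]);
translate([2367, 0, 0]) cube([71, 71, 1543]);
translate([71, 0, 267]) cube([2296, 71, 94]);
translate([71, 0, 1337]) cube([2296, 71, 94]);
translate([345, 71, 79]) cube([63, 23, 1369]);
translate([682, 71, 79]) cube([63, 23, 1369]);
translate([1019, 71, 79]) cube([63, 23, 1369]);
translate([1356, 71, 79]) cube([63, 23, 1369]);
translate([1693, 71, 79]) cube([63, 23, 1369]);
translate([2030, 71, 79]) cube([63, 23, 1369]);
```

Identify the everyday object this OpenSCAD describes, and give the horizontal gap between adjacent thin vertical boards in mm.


A fence section. The picket gap is 274 mm.

Two posts, two rails, 6 pickets — a fence section. Span 2296 mm holds 6 pickets of 63 mm with 7 equal gaps: ⌊(2296 − 6·63) / 7⌋ = 274 mm.


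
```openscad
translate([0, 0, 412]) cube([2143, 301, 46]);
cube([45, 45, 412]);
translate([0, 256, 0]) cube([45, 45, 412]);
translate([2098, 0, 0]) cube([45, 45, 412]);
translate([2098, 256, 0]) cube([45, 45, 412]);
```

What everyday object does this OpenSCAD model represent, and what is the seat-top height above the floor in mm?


A bench. The seat-top height is 458 mm.

A long slab on four corner posts — a bench. The slab sits at z = 412 with thickness 46, so the top is 412 + 46 = 458 mm.


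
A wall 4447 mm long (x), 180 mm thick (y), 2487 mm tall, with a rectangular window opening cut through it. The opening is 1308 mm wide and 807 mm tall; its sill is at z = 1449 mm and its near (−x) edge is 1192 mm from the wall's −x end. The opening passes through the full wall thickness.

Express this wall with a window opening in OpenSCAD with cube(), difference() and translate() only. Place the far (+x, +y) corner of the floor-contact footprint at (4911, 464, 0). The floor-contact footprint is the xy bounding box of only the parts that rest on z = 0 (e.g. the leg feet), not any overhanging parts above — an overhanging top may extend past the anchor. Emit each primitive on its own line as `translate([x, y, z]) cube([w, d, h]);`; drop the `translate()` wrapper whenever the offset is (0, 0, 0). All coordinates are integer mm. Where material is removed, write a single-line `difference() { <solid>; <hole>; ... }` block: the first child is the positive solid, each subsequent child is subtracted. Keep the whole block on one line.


difference() { translate([464, 284, 0]) cube([4447, 180, 2487]); translate([1656, 284, 1449]) cube([1308, 180, 807]); }


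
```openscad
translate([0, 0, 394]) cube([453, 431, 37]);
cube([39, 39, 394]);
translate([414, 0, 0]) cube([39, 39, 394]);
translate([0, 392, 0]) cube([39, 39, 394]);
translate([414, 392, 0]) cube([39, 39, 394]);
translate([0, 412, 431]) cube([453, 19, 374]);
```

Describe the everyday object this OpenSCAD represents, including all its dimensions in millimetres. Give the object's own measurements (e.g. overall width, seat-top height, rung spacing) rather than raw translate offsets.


A chair. The seat is a 453×431×37 mm slab with its top at z = 431 mm, on four 39×39 mm corner legs (flush with the seat edges, standing on z = 0). A flat backrest 19 mm thick, 374 mm tall, spans the full seat width and rises from the seat top along its +y edge, rear face flush with the rear of the seat.


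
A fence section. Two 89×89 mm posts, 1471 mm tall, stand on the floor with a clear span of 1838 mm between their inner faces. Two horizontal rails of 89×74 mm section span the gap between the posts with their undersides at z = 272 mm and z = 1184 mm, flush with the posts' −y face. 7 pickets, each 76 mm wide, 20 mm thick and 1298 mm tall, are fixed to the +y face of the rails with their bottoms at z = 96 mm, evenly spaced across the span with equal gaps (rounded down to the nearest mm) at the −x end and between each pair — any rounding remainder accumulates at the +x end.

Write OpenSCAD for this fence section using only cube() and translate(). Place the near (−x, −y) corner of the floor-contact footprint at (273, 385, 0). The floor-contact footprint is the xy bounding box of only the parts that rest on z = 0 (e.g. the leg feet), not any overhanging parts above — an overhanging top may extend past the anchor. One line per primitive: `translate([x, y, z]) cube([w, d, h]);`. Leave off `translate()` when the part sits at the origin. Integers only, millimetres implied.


translate([273, 385, 0]) cube([89, 89, 1471]);
translate([2200, 385, 0]) cube([89, 89, 1471]);
translate([362, 385, 272]) cube([1838, 89, 74]);
translate([362, 385, 1184]) cube([1838, 89, 74]);
translate([525, 474, 96]) cube([76, 20, 1298]);
translate([764, 474, 96]) cube([76, 20, 1298]);
translate([1003, 474, 96]) cube([76, 20, 1298]);
translate([1242, 474, 96]) cube([76, 20, 1298]);
translate([1481, 474, 96]) cube([76, 20, 1298]);
translate([1720, 474, 96]) cube([76, 20, 1298]);
translate([1959, 474, 96]) cube([76, 20, 1298]);


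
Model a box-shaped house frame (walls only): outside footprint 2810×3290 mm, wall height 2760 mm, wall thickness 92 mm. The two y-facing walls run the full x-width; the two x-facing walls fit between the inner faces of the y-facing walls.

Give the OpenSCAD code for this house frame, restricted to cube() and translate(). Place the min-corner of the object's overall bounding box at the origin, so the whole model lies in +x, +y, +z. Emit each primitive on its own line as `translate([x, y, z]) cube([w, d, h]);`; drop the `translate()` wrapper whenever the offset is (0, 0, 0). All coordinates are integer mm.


cube([2810, 92, 2760]);
translate([0, 3198, 0]) cube([2810, 92, 2760]);
translate([0, 92, 0]) cube([92, 3106, 2760]);
translate([2718, 92, 0]) cube([92, 3106, 2760]);


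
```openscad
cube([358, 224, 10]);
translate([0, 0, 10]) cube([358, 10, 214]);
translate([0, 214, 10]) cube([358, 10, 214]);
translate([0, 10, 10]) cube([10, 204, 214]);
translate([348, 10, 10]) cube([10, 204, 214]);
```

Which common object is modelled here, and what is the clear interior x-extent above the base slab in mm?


An open box. The internal width is 338 mm.

A 358×224 base slab with four walls standing on it — an open box. The base is 358 mm wide and the walls are 10 mm thick, so the internal width is 358 − 2 × 10 = 338 mm.


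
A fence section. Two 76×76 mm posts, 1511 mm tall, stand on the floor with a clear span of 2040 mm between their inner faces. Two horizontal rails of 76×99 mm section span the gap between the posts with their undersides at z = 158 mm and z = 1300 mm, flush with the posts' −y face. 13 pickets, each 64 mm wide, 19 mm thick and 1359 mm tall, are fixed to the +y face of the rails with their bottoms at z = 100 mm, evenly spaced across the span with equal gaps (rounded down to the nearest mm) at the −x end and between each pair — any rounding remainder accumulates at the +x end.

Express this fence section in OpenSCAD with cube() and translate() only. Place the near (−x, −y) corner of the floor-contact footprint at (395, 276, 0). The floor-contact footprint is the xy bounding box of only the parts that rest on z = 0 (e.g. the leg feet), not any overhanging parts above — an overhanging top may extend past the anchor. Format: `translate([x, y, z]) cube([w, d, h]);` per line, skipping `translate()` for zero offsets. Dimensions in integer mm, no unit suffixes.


translate([395, 276, 0]) cube([76, 76, 1511]);
translate([2511, 276, 0]) cube([76, 76, 1511]);
translate([471, 276, 158]) cube([2040, 76, 99]);
translate([471, 276, 1300]) cube([2040, 76, 99]);
translate([557, 352, 100]) cube([64, 19, 1359]);
translate([707, 352, 100]) cube([64, 19, 1359]);
translate([857, 352, 100]) cube([64, 19, 1359]);
translate([1007, 352, 100]) cube([64, 19, 1359]);
translate([1157, 352, 100]) cube([64, 19, 1359]);
translate([1307, 352, 100]) cube([64, 19, 1359]);
translate([1457, 352, 100]) cube([64, 19, 1359]);
translate([1607, 352, 100]) cube([64, 19, 1359]);
translate([1757, 352, 100]) cube([64, 19, 1359]);
translate([1907, 352, 100]) cube([64, 19, 1359]);
translate([2057, 352, 100]) cube([64, 19, 1359]);
translate([2207, 352, 100]) cube([64, 19, 1359]);
translate([2357, 352, 100]) cube([64, 19, 1359]);
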